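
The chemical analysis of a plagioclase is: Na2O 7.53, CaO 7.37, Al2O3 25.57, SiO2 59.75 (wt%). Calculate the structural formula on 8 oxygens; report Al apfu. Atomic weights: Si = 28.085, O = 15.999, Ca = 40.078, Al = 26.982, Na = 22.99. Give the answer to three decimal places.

1.340 Al apfu

Na2O (M=61.979): mol = 0.12149; Na = 0.24298, O = 0.12149.
CaO (M=56.077): mol = 0.13143; Ca = 0.13143, O = 0.13143.
Al2O3 (M=101.961): mol = 0.25078; Al = 0.50156, O = 0.75234.
SiO2 (M=60.083): mol = 0.99446; Si = 0.99446, O = 1.98892.
ΣO = 2.99418; factor = 8/ΣO = 2.67185.
Al apfu = 0.50156 × 2.67185 = 1.340.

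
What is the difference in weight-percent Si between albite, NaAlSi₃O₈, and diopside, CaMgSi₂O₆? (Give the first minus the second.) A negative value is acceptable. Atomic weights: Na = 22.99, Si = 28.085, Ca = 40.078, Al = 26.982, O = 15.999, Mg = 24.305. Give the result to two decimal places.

First mineral: 84.255 g Si in 262.219 g formula = 32.13 wt% Si.
Second mineral: 56.170 g Si in 216.547 g formula = 25.94 wt% Si.
32.13% − 25.94% gives a difference of 6.19 percentage points.

6.19 percentage points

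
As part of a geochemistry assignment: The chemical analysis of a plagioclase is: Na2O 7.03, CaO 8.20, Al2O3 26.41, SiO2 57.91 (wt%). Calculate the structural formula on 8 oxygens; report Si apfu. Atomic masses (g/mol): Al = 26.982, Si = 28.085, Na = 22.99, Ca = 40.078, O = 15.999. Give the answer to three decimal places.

Na2O: 7.03/61.979 = 0.11343 mol → 0.22686 mol Na, 0.11343 mol O.
CaO: 8.20/56.077 = 0.14623 mol → 0.14623 mol Ca, 0.14623 mol O.
Al2O3: 26.41/101.961 = 0.25902 mol → 0.51804 mol Al, 0.77706 mol O.
SiO2: 57.91/60.083 = 0.96383 mol → 0.96383 mol Si, 1.92766 mol O.
Total oxygen = 2.96438 mol. Normalization factor = 8/2.96438 = 2.69871.
Si per 8 O = 0.96383 × 2.69871 = 2.601.

2.601 Si apfu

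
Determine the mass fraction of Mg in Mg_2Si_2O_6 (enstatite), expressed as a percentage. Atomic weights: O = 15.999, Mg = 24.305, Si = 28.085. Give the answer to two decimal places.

24.21 wt%

Molar mass of Mg_2Si_2O_6: 2*24.305 + 2*28.085 + 6*15.999 = 200.774 g/mol.
Mass of Mg per formula unit: 2 × 24.305 = 48.610 g.
Weight fraction Mg = 48.610 / 200.774 = 0.2421.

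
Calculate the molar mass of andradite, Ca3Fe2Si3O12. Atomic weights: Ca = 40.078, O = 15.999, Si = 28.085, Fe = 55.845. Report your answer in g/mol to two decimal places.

The formula mass is the sum 3(40.078) + 2(55.845) + 3(28.085) + 12(15.999).

508.17 g/mol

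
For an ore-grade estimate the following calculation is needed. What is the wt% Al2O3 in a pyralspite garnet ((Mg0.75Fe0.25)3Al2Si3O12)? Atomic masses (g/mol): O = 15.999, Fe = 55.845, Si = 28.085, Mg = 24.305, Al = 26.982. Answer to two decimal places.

Formula mass = 426.777 g/mol.
2 Al → 1.0000 mol Al2O3 per formula unit; M(Al2O3) = 101.961, so Al2O3 mass = 101.961 g.
101.961/426.777 × 100 = 23.89 wt%.

23.89 wt%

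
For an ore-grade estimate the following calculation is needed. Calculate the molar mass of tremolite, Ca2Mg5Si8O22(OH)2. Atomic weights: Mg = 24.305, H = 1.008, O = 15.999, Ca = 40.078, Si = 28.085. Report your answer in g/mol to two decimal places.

Ca: 2 × 40.078 = 80.1560
Mg: 5 × 24.305 = 121.5250
Si: 8 × 28.085 = 224.6800
O: 24 × 15.999 = 383.9760
H: 2 × 1.008 = 2.0160
Summing the contributions gives the formula mass.

812.35 g/mol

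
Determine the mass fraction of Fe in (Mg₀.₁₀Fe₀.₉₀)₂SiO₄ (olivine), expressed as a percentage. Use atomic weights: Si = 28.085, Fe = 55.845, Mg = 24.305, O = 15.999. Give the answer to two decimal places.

M((Mg₀.₁₀Fe₀.₉₀)₂SiO₄) = 197.463 g/mol.
Fe contributes 1.80 × 55.845 = 100.521 g per mole.
100.521/197.463 = 0.5091 → 50.91%.

50.91 mass %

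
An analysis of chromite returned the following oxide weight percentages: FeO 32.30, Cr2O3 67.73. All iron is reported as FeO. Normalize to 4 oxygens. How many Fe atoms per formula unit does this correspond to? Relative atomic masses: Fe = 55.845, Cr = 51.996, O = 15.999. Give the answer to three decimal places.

FeO (M=71.844): mol = 0.44959; Fe = 0.44959, O = 0.44959.
Cr2O3 (M=151.989): mol = 0.44562; Cr = 0.89124, O = 1.33686.
ΣO = 1.78645; factor = 4/ΣO = 2.23908.
Fe apfu = 0.44959 × 2.23908 = 1.007.

1.007 Fe apfu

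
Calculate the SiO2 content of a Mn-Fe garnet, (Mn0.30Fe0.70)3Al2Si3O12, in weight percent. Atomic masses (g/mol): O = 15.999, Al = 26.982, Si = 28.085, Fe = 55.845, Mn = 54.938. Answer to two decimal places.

36.27 wt%

Molar mass of (Mn0.30Fe0.70)3Al2Si3O12 = 0.90×54.938 + 2.10×55.845 + 2×26.982 + 3×28.085 + 12×15.999 = 496.926 g/mol.
Each formula unit contains 3 Si, equivalent to 3/1 = 3.0000 mol SiO2.
M(SiO2) = 1×28.085 + 2×15.999 = 60.083 g/mol.
Mass of SiO2 per formula unit = 3.0000 × 60.083 = 180.249 g.
SiO2 wt% = 180.249 / 496.926 × 100 = 36.27%.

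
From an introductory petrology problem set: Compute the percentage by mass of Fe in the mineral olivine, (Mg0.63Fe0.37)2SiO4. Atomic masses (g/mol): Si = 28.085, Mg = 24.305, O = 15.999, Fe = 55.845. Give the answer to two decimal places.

25.19 weight percent

Molar mass of (Mg0.63Fe0.37)2SiO4: 1.26*24.305 + 0.74*55.845 + 1*28.085 + 4*15.999 = 164.031 g/mol.
Mass of Fe per formula unit: 0.74 × 55.845 = 41.325 g.
Weight fraction Fe = 41.325 / 164.031 = 0.2519.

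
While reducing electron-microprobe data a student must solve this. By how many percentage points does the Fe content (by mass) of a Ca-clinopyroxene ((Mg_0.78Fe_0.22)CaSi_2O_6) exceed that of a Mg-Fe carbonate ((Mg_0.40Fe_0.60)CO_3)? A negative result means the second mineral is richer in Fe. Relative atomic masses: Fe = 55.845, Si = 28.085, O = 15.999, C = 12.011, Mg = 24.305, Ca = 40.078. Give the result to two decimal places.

-26.96 percentage points

Fe in (Mg_0.78Fe_0.22)CaSi_2O_6: molar mass 223.486 g/mol; 0.22×55.845 = 12.286 g → 5.50 wt%.
Fe in (Mg_0.40Fe_0.60)CO_3: molar mass 103.237 g/mol; 0.60×55.845 = 33.507 g → 32.46 wt%.
Difference = 5.50 − 32.46 = -26.96 percentage points.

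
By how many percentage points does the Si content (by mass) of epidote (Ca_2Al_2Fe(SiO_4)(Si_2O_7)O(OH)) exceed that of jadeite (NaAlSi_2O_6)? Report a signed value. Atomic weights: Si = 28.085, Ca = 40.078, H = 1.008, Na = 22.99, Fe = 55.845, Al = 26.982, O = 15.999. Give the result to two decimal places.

-10.35 percentage points

M(Ca_2Al_2Fe(SiO_4)(Si_2O_7)O(OH)) = 483.215 g/mol, so wt% Si = 84.255/483.215 × 100 = 17.44%.
M(NaAlSi_2O_6) = 202.136 g/mol, so wt% Si = 56.170/202.136 × 100 = 27.79%.
17.44 − 27.79 = -10.35 pp.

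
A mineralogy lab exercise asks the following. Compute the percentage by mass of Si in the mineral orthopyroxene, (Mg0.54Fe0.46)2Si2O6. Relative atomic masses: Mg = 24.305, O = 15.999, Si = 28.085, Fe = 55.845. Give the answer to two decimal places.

M((Mg0.54Fe0.46)2Si2O6) = 229.791 g/mol.
Si contributes 2 × 28.085 = 56.170 g per mole.
56.170/229.791 = 0.2444 → 24.44%.

24.44 wt%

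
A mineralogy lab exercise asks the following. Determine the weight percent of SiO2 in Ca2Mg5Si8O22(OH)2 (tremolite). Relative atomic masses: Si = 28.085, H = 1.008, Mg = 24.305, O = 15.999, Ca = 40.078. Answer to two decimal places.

59.17 wt%

Formula mass = 812.353 g/mol.
8 Si → 8.0000 mol SiO2 per formula unit; M(SiO2) = 60.083, so SiO2 mass = 480.664 g.
480.664/812.353 × 100 = 59.17 wt%.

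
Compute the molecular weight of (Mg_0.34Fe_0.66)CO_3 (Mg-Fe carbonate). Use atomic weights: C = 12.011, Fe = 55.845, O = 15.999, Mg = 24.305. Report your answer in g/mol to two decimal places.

The formula mass is the sum 0.34×24.305 + 0.66×55.845 + 1×12.011 + 3×15.999.

105.13 g/mol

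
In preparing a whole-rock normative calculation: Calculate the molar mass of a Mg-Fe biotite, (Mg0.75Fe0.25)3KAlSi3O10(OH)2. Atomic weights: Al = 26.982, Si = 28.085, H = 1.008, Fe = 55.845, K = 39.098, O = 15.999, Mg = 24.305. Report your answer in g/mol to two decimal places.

The formula mass is the sum 2.25·24.305 + 0.75·55.845 + 1·39.098 + 1·26.982 + 3·28.085 + 12·15.999 + 2·1.008.

440.91 g/mol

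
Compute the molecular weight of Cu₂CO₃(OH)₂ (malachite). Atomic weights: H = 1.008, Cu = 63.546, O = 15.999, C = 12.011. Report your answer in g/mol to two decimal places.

221.11 g/mol

M = 2*63.546 + 1*12.011 + 5*15.999 + 2*1.008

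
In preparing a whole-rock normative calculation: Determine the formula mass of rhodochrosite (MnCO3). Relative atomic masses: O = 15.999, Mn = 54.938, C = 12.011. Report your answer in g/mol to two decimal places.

Mn: 1 × 54.938 = 54.9380
C: 1 × 12.011 = 12.0110
O: 3 × 15.999 = 47.9970
Summing the contributions gives the formula mass.

114.95 g/mol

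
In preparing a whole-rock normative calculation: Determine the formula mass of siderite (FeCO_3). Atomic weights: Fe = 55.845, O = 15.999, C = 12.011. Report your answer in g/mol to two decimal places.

Fe: 1 × 55.845 = 55.8450
C: 1 × 12.011 = 12.0110
O: 3 × 15.999 = 47.9970
Summing the contributions gives the formula mass.

115.85 g/mol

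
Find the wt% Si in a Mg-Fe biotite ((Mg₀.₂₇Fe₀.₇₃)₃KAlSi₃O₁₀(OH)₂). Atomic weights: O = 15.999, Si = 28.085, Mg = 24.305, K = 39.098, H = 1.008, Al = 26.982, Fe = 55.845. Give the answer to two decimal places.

17.32 weight percent

Molar mass of (Mg₀.₂₇Fe₀.₇₃)₃KAlSi₃O₁₀(OH)₂: 0.81×24.305 + 2.19×55.845 + 1×39.098 + 1×26.982 + 3×28.085 + 12×15.999 + 2×1.008 = 486.327 g/mol.
Mass of Si per formula unit: 3 × 28.085 = 84.255 g.
Weight fraction Si = 84.255 / 486.327 = 0.1732.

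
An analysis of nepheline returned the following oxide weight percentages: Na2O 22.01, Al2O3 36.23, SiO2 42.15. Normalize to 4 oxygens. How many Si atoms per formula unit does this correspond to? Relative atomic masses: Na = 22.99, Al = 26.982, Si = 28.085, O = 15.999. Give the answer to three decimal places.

0.994 Si apfu

22.01 wt% Na2O ÷ 61.979 g/mol = 0.35512 mol, giving 0.71024 Na and 0.35512 O.
36.23 wt% Al2O3 ÷ 101.961 g/mol = 0.35533 mol, giving 0.71066 Al and 1.06599 O.
42.15 wt% SiO2 ÷ 60.083 g/mol = 0.70153 mol, giving 0.70153 Si and 1.40306 O.
Oxygen sums to 2.82417; scaling by 4/2.82417 = 1.41635 puts the formula on 4 O.
Si: 0.70153 × 1.41635 = 0.994 atoms per formula unit.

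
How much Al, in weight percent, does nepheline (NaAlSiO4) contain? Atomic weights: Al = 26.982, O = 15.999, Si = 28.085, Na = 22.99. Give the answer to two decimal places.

M(NaAlSiO4) = 142.053 g/mol.
Al contributes 1 × 26.982 = 26.982 g per mole.
26.982/142.053 = 0.1899 → 18.99%.

18.99 weight percent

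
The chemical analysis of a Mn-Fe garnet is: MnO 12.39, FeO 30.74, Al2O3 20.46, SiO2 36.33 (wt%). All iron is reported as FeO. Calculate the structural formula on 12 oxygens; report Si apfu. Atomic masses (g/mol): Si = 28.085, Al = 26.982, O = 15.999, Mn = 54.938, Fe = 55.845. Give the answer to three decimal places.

MnO: 12.39/70.937 = 0.17466 mol → 0.17466 mol Mn, 0.17466 mol O.
FeO: 30.74/71.844 = 0.42787 mol → 0.42787 mol Fe, 0.42787 mol O.
Al2O3: 20.46/101.961 = 0.20066 mol → 0.40132 mol Al, 0.60198 mol O.
SiO2: 36.33/60.083 = 0.60466 mol → 0.60466 mol Si, 1.20932 mol O.
Total oxygen = 2.41383 mol. Normalization factor = 12/2.41383 = 4.97135.
Si per 12 O = 0.60466 × 4.97135 = 3.006.

3.006 Si apfu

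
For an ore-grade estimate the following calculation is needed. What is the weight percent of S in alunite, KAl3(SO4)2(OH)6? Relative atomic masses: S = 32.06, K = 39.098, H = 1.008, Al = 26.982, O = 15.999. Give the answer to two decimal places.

15.48 weight percent

M(KAl3(SO4)2(OH)6) = 414.198 g/mol.
S contributes 2 × 32.06 = 64.120 g per mole.
64.120/414.198 = 0.1548 → 15.48%.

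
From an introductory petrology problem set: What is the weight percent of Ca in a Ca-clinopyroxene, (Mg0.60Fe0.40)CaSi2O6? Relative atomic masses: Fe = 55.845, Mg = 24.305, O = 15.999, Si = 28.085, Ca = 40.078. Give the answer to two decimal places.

17.49 weight percent

Molar mass of (Mg0.60Fe0.40)CaSi2O6: 0.60*24.305 + 0.40*55.845 + 1*40.078 + 2*28.085 + 6*15.999 = 229.163 g/mol.
Mass of Ca per formula unit: 1 × 40.078 = 40.078 g.
Weight fraction Ca = 40.078 / 229.163 = 0.1749.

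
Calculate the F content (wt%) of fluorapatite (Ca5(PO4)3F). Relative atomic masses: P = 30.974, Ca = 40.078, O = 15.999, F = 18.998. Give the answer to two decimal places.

Formula mass = 5·40.078 + 3·30.974 + 12·15.999 + 1·18.998 = 504.298 g/mol, of which 18.998 g is F.
So F makes up 18.998/504.298 = 0.0377 of the mass, i.e. 3.77%.

3.77 wt%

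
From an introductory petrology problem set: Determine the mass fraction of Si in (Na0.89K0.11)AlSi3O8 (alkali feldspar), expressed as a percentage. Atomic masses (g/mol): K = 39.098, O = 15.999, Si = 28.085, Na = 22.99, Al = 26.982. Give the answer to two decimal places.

31.92 wt%

M((Na0.89K0.11)AlSi3O8) = 263.991 g/mol.
Si contributes 3 × 28.085 = 84.255 g per mole.
84.255/263.991 = 0.3192 → 31.92%.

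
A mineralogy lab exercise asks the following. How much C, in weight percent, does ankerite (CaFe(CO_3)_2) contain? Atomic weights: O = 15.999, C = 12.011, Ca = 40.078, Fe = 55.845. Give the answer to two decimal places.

11.12 weight percent

M(CaFe(CO_3)_2) = 215.939 g/mol.
C contributes 2 × 12.011 = 24.022 g per mole.
24.022/215.939 = 0.1112 → 11.12%.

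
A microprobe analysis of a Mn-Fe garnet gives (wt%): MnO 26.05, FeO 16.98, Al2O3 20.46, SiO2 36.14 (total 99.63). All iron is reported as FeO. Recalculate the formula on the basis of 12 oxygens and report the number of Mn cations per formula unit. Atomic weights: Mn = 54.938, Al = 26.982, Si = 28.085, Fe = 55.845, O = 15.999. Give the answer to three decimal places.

MnO (M=70.937): mol = 0.36723; Mn = 0.36723, O = 0.36723.
FeO (M=71.844): mol = 0.23635; Fe = 0.23635, O = 0.23635.
Al2O3 (M=101.961): mol = 0.20066; Al = 0.40132, O = 0.60198.
SiO2 (M=60.083): mol = 0.60150; Si = 0.60150, O = 1.20300.
ΣO = 2.40856; factor = 12/ΣO = 4.98223.
Mn apfu = 0.36723 × 4.98223 = 1.830.

1.830 Mn apfu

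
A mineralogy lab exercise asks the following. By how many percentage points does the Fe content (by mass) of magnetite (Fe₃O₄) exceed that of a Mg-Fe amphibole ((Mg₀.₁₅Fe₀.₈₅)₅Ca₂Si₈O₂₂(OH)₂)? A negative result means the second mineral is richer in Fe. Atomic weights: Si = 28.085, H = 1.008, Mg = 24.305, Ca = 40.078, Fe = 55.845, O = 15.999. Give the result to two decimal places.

47.28 percentage points

M(Fe₃O₄) = 231.531 g/mol, so wt% Fe = 167.535/231.531 × 100 = 72.36%.
M((Mg₀.₁₅Fe₀.₈₅)₅Ca₂Si₈O₂₂(OH)₂) = 946.398 g/mol, so wt% Fe = 237.341/946.398 × 100 = 25.08%.
72.36 − 25.08 = 47.28 pp.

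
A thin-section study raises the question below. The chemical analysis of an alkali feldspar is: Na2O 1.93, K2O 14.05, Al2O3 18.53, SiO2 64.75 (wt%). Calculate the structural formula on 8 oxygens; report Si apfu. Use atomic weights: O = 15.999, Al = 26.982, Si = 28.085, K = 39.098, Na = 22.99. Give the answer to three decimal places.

Na2O (M=61.979): mol = 0.03114; Na = 0.06228, O = 0.03114.
K2O (M=94.195): mol = 0.14916; K = 0.29832, O = 0.14916.
Al2O3 (M=101.961): mol = 0.18174; Al = 0.36348, O = 0.54522.
SiO2 (M=60.083): mol = 1.07768; Si = 1.07768, O = 2.15536.
ΣO = 2.88088; factor = 8/ΣO = 2.77693.
Si apfu = 1.07768 × 2.77693 = 2.993.

2.993 Si apfu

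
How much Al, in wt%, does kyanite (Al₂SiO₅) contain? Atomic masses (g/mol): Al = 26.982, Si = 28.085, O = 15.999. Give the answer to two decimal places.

Molar mass of Al₂SiO₅: 2×26.982 + 1×28.085 + 5×15.999 = 162.044 g/mol.
Mass of Al per formula unit: 2 × 26.982 = 53.964 g.
Weight fraction Al = 53.964 / 162.044 = 0.3330.

33.30 wt%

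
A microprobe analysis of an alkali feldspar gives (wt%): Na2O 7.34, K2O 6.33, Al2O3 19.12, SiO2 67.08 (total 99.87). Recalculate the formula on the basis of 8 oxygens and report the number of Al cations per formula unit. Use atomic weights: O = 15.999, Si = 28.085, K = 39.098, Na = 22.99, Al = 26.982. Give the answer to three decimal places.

1.006 Al apfu

Na2O (M=61.979): mol = 0.11843; Na = 0.23686, O = 0.11843.
K2O (M=94.195): mol = 0.06720; K = 0.13440, O = 0.06720.
Al2O3 (M=101.961): mol = 0.18752; Al = 0.37504, O = 0.56256.
SiO2 (M=60.083): mol = 1.11646; Si = 1.11646, O = 2.23292.
ΣO = 2.98111; factor = 8/ΣO = 2.68356.
Al apfu = 0.37504 × 2.68356 = 1.006.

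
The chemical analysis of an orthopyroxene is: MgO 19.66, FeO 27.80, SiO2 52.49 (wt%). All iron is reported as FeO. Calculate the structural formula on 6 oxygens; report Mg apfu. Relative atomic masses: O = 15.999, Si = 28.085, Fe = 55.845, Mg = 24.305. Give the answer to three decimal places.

MgO (M=40.304): mol = 0.48779; Mg = 0.48779, O = 0.48779.
FeO (M=71.844): mol = 0.38695; Fe = 0.38695, O = 0.38695.
SiO2 (M=60.083): mol = 0.87362; Si = 0.87362, O = 1.74724.
ΣO = 2.62198; factor = 6/ΣO = 2.28835.
Mg apfu = 0.48779 × 2.28835 = 1.116.

1.116 Mg apfu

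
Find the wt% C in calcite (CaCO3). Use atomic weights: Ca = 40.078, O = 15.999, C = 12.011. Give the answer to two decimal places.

Molar mass of CaCO3: 1*40.078 + 1*12.011 + 3*15.999 = 100.086 g/mol.
Mass of C per formula unit: 1 × 12.011 = 12.011 g.
Weight fraction C = 12.011 / 100.086 = 0.1200.

12.00 weight percent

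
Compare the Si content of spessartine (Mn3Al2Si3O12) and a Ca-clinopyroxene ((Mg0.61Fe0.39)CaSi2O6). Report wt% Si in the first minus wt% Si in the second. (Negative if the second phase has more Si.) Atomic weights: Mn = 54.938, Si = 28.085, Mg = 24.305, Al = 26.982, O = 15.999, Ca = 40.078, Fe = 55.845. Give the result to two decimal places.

M(Mn3Al2Si3O12) = 495.021 g/mol, so wt% Si = 84.255/495.021 × 100 = 17.02%.
M((Mg0.61Fe0.39)CaSi2O6) = 228.848 g/mol, so wt% Si = 56.170/228.848 × 100 = 24.54%.
17.02 − 24.54 = -7.52 pp.

-7.52 percentage points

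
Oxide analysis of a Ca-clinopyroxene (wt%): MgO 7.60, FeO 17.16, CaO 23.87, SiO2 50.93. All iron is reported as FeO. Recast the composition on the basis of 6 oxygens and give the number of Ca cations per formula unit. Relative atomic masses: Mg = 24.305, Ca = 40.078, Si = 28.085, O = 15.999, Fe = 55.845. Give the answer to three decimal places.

1.002 Ca apfu

MgO: 7.60/40.304 = 0.18857 mol → 0.18857 mol Mg, 0.18857 mol O.
FeO: 17.16/71.844 = 0.23885 mol → 0.23885 mol Fe, 0.23885 mol O.
CaO: 23.87/56.077 = 0.42566 mol → 0.42566 mol Ca, 0.42566 mol O.
SiO2: 50.93/60.083 = 0.84766 mol → 0.84766 mol Si, 1.69532 mol O.
Total oxygen = 2.54840 mol. Normalization factor = 6/2.54840 = 2.35442.
Ca per 6 O = 0.42566 × 2.35442 = 1.002.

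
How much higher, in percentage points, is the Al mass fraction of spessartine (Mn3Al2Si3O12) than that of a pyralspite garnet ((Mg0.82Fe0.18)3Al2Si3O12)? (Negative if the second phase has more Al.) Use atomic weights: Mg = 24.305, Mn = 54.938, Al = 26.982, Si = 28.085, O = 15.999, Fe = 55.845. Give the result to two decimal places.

First mineral: 53.964 g Al in 495.021 g formula = 10.90 wt% Al.
Second mineral: 53.964 g Al in 420.154 g formula = 12.84 wt% Al.
10.90% − 12.84% gives a difference of -1.94 percentage points.

-1.94 percentage points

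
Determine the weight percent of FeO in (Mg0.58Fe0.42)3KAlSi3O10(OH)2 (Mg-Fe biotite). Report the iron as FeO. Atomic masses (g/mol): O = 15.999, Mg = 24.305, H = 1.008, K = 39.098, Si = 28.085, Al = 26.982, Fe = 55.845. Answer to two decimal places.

19.81 wt%

Formula mass = 456.994 g/mol.
1.26 Fe → 1.2600 mol FeO per formula unit; M(FeO) = 71.844, so FeO mass = 90.523 g.
90.523/456.994 × 100 = 19.81 wt%.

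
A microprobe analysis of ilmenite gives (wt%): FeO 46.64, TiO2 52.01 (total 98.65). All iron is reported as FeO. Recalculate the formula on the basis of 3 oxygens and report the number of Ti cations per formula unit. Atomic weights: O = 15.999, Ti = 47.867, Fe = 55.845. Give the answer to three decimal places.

46.64 wt% FeO ÷ 71.844 g/mol = 0.64918 mol, giving 0.64918 Fe and 0.64918 O.
52.01 wt% TiO2 ÷ 79.865 g/mol = 0.65122 mol, giving 0.65122 Ti and 1.30244 O.
Oxygen sums to 1.95162; scaling by 3/1.95162 = 1.53718 puts the formula on 3 O.
Ti: 0.65122 × 1.53718 = 1.001 atoms per formula unit.

1.001 Ti apfu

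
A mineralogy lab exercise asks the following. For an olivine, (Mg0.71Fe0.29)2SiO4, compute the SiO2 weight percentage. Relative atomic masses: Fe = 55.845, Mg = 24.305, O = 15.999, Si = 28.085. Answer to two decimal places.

M((Mg0.71Fe0.29)2SiO4) = 158.984 g/mol; M(SiO2) = 60.083 g/mol.
Moles SiO2 per formula unit = 1 Si ÷ 1 = 1.0000.
SiO2 fraction = (1.0000 × 60.083) / 158.984 = 60.083/158.984 = 0.3779.

37.79 wt%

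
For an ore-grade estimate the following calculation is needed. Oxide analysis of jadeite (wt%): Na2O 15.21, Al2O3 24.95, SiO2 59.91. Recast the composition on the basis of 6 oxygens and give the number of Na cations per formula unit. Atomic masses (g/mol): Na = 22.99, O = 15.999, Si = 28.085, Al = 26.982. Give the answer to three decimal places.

0.990 Na apfu

Na2O: 15.21/61.979 = 0.24541 mol → 0.49082 mol Na, 0.24541 mol O.
Al2O3: 24.95/101.961 = 0.24470 mol → 0.48940 mol Al, 0.73410 mol O.
SiO2: 59.91/60.083 = 0.99712 mol → 0.99712 mol Si, 1.99424 mol O.
Total oxygen = 2.97375 mol. Normalization factor = 6/2.97375 = 2.01765.
Na per 6 O = 0.49082 × 2.01765 = 0.990.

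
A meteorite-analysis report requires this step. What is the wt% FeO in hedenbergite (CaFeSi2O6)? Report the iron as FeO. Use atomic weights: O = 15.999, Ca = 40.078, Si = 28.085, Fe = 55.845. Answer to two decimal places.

Formula mass = 248.087 g/mol.
1 Fe → 1.0000 mol FeO per formula unit; M(FeO) = 71.844, so FeO mass = 71.844 g.
71.844/248.087 × 100 = 28.96 wt%.

28.96 wt%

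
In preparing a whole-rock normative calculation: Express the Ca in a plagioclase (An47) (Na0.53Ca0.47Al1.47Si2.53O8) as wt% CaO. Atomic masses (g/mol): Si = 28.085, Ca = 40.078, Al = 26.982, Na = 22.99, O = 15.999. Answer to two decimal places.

9.77 wt%

Formula mass = 269.732 g/mol.
0.47 Ca → 0.4700 mol CaO per formula unit; M(CaO) = 56.077, so CaO mass = 26.356 g.
26.356/269.732 × 100 = 9.77 wt%.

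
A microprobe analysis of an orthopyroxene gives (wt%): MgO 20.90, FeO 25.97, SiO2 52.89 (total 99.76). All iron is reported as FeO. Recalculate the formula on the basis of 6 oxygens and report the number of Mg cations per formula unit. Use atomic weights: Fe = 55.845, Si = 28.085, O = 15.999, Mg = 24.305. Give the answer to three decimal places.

20.90 wt% MgO ÷ 40.304 g/mol = 0.51856 mol, giving 0.51856 Mg and 0.51856 O.
25.97 wt% FeO ÷ 71.844 g/mol = 0.36148 mol, giving 0.36148 Fe and 0.36148 O.
52.89 wt% SiO2 ÷ 60.083 g/mol = 0.88028 mol, giving 0.88028 Si and 1.76056 O.
Oxygen sums to 2.64060; scaling by 6/2.64060 = 2.27221 puts the formula on 6 O.
Mg: 0.51856 × 2.27221 = 1.178 atoms per formula unit.

1.178 Mg apfu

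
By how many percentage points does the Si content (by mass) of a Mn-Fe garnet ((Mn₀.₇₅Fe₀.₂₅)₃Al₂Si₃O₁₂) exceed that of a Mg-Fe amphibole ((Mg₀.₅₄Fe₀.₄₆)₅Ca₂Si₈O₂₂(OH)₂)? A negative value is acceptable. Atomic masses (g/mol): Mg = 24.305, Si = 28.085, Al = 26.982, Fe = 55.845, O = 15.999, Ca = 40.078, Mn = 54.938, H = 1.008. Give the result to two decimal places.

-8.39 percentage points

M((Mn₀.₇₅Fe₀.₂₅)₃Al₂Si₃O₁₂) = 495.701 g/mol, so wt% Si = 84.255/495.701 × 100 = 17.00%.
M((Mg₀.₅₄Fe₀.₄₆)₅Ca₂Si₈O₂₂(OH)₂) = 884.895 g/mol, so wt% Si = 224.680/884.895 × 100 = 25.39%.
17.00 − 25.39 = -8.39 pp.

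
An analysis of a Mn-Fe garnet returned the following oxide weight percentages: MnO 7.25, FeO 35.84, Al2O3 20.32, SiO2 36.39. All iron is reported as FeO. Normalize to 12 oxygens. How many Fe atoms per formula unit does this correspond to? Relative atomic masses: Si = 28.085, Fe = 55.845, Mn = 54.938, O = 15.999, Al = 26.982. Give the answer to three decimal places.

MnO (M=70.937): mol = 0.10220; Mn = 0.10220, O = 0.10220.
FeO (M=71.844): mol = 0.49886; Fe = 0.49886, O = 0.49886.
Al2O3 (M=101.961): mol = 0.19929; Al = 0.39858, O = 0.59787.
SiO2 (M=60.083): mol = 0.60566; Si = 0.60566, O = 1.21132.
ΣO = 2.41025; factor = 12/ΣO = 4.97874.
Fe apfu = 0.49886 × 4.97874 = 2.484.

2.484 Fe apfu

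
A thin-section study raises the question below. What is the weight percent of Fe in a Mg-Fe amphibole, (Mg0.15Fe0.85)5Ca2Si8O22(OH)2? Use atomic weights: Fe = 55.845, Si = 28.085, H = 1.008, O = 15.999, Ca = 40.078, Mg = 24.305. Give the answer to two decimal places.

Formula mass = 0.75*24.305 + 4.25*55.845 + 2*40.078 + 8*28.085 + 24*15.999 + 2*1.008 = 946.398 g/mol, of which 237.341 g is Fe.
So Fe makes up 237.341/946.398 = 0.2508 of the mass, i.e. 25.08%.

25.08 wt%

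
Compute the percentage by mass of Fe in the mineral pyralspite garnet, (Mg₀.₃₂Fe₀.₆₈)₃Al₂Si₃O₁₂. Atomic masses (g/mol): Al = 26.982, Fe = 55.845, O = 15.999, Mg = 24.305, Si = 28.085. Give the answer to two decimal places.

M((Mg₀.₃₂Fe₀.₆₈)₃Al₂Si₃O₁₂) = 467.464 g/mol.
Fe contributes 2.04 × 55.845 = 113.924 g per mole.
113.924/467.464 = 0.2437 → 24.37%.

24.37 mass %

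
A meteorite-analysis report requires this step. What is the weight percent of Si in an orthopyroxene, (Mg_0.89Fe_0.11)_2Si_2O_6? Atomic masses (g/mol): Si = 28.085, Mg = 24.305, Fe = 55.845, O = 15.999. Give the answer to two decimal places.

27.04 wt%

Molar mass of (Mg_0.89Fe_0.11)_2Si_2O_6: 1.78*24.305 + 0.22*55.845 + 2*28.085 + 6*15.999 = 207.713 g/mol.
Mass of Si per formula unit: 2 × 28.085 = 56.170 g.
Weight fraction Si = 56.170 / 207.713 = 0.2704.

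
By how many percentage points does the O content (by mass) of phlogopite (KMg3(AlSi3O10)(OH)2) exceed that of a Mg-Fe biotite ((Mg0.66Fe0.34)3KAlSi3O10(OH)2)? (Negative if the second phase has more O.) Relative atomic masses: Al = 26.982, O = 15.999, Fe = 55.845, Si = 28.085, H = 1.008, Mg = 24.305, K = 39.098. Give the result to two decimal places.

3.29 percentage points

First mineral: 191.988 g O in 417.254 g formula = 46.01 wt% O.
Second mineral: 191.988 g O in 449.425 g formula = 42.72 wt% O.
46.01% − 42.72% gives a difference of 3.29 percentage points.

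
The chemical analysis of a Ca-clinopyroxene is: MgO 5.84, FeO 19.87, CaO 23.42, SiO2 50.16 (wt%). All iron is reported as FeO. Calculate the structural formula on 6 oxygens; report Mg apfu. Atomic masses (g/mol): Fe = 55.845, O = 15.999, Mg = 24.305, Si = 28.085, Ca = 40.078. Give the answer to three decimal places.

MgO (M=40.304): mol = 0.14490; Mg = 0.14490, O = 0.14490.
FeO (M=71.844): mol = 0.27657; Fe = 0.27657, O = 0.27657.
CaO (M=56.077): mol = 0.41764; Ca = 0.41764, O = 0.41764.
SiO2 (M=60.083): mol = 0.83485; Si = 0.83485, O = 1.66970.
ΣO = 2.50881; factor = 6/ΣO = 2.39157.
Mg apfu = 0.14490 × 2.39157 = 0.347.

0.347 Mg apfu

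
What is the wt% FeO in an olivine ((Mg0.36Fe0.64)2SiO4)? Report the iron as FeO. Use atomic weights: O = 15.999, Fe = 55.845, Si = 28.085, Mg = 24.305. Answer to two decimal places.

50.79 wt%

M((Mg0.36Fe0.64)2SiO4) = 181.062 g/mol; M(FeO) = 71.844 g/mol.
Moles FeO per formula unit = 1.28 Fe ÷ 1 = 1.2800.
FeO fraction = (1.2800 × 71.844) / 181.062 = 91.960/181.062 = 0.5079.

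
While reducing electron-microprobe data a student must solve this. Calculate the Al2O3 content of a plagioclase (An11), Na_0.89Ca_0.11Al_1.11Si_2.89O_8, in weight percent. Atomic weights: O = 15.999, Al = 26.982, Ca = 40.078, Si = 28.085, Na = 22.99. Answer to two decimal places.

M(Na_0.89Ca_0.11Al_1.11Si_2.89O_8) = 263.977 g/mol; M(Al2O3) = 101.961 g/mol.
Moles Al2O3 per formula unit = 1.11 Al ÷ 2 = 0.5550.
Al2O3 fraction = (0.5550 × 101.961) / 263.977 = 56.588/263.977 = 0.2144.

21.44 wt%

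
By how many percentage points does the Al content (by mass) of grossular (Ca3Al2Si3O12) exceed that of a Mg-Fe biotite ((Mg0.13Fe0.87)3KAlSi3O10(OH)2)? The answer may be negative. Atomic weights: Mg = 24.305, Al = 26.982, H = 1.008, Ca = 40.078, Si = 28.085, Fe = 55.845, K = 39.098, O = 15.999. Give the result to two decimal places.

6.58 percentage points

Al in Ca3Al2Si3O12: molar mass 450.441 g/mol; 2×26.982 = 53.964 g → 11.98 wt%.
Al in (Mg0.13Fe0.87)3KAlSi3O10(OH)2: molar mass 499.573 g/mol; 1×26.982 = 26.982 g → 5.40 wt%.
Difference = 11.98 − 5.40 = 6.58 percentage points.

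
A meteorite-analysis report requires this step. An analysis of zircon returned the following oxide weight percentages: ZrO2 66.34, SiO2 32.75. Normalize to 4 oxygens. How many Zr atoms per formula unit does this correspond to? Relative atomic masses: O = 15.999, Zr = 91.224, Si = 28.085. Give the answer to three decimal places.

ZrO2: 66.34/123.222 = 0.53838 mol → 0.53838 mol Zr, 1.07676 mol O.
SiO2: 32.75/60.083 = 0.54508 mol → 0.54508 mol Si, 1.09016 mol O.
Total oxygen = 2.16692 mol. Normalization factor = 4/2.16692 = 1.84594.
Zr per 4 O = 0.53838 × 1.84594 = 0.994.

0.994 Zr apfu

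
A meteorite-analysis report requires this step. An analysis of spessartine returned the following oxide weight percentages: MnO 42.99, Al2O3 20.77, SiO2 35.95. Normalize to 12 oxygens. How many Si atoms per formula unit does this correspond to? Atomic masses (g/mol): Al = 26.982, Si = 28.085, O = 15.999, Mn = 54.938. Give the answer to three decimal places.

MnO: 42.99/70.937 = 0.60603 mol → 0.60603 mol Mn, 0.60603 mol O.
Al2O3: 20.77/101.961 = 0.20371 mol → 0.40742 mol Al, 0.61113 mol O.
SiO2: 35.95/60.083 = 0.59834 mol → 0.59834 mol Si, 1.19668 mol O.
Total oxygen = 2.41384 mol. Normalization factor = 12/2.41384 = 4.97133.
Si per 12 O = 0.59834 × 4.97133 = 2.975.

2.975 Si apfu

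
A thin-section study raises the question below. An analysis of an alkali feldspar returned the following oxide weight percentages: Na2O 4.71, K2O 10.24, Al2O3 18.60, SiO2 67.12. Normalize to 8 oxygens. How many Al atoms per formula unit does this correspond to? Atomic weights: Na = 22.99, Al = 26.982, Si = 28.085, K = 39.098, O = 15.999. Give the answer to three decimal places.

Na2O (M=61.979): mol = 0.07599; Na = 0.15198, O = 0.07599.
K2O (M=94.195): mol = 0.10871; K = 0.21742, O = 0.10871.
Al2O3 (M=101.961): mol = 0.18242; Al = 0.36484, O = 0.54726.
SiO2 (M=60.083): mol = 1.11712; Si = 1.11712, O = 2.23424.
ΣO = 2.96620; factor = 8/ΣO = 2.69705.
Al apfu = 0.36484 × 2.69705 = 0.984.

0.984 Al apfu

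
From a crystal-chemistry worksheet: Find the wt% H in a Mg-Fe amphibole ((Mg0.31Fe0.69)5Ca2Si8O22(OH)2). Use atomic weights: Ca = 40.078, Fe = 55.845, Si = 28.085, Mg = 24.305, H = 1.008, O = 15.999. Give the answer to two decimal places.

M((Mg0.31Fe0.69)5Ca2Si8O22(OH)2) = 921.166 g/mol.
H contributes 2 × 1.008 = 2.016 g per mole.
2.016/921.166 = 0.0022 → 0.22%.

0.22 wt%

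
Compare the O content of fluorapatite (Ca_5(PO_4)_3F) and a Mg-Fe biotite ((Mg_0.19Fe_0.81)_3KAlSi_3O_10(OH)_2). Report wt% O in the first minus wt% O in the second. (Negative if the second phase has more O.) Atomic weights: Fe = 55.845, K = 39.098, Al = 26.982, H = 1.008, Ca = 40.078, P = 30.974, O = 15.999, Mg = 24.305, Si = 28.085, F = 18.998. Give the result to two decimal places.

-0.80 percentage points

First mineral: 191.988 g O in 504.298 g formula = 38.07 wt% O.
Second mineral: 191.988 g O in 493.896 g formula = 38.87 wt% O.
38.07% − 38.87% gives a difference of -0.80 percentage points.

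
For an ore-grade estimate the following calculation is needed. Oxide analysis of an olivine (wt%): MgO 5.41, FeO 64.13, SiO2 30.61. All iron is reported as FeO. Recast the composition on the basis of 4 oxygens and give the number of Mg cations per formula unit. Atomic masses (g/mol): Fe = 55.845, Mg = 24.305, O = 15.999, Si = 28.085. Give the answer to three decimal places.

0.262 Mg apfu

MgO (M=40.304): mol = 0.13423; Mg = 0.13423, O = 0.13423.
FeO (M=71.844): mol = 0.89263; Fe = 0.89263, O = 0.89263.
SiO2 (M=60.083): mol = 0.50946; Si = 0.50946, O = 1.01892.
ΣO = 2.04578; factor = 4/ΣO = 1.95524.
Mg apfu = 0.13423 × 1.95524 = 0.262.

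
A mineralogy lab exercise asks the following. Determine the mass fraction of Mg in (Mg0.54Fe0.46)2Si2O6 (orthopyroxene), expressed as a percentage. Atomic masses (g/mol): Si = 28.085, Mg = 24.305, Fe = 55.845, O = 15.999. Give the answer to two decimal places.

Formula mass = 1.08·24.305 + 0.92·55.845 + 2·28.085 + 6·15.999 = 229.791 g/mol, of which 26.249 g is Mg.
So Mg makes up 26.249/229.791 = 0.1142 of the mass, i.e. 11.42%.

11.42 mass %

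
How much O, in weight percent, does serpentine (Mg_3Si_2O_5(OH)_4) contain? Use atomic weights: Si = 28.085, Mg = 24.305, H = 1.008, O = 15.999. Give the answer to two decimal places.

51.96 weight percent

M(Mg_3Si_2O_5(OH)_4) = 277.108 g/mol.
O contributes 9 × 15.999 = 143.991 g per mole.
143.991/277.108 = 0.5196 → 51.96%.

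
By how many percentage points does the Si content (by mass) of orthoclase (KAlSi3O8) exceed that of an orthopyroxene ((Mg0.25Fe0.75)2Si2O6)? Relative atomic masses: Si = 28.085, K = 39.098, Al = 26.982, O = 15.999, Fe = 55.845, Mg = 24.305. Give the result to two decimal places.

7.63 percentage points

Si in KAlSi3O8: molar mass 278.327 g/mol; 3×28.085 = 84.255 g → 30.27 wt%.
Si in (Mg0.25Fe0.75)2Si2O6: molar mass 248.084 g/mol; 2×28.085 = 56.170 g → 22.64 wt%.
Difference = 30.27 − 22.64 = 7.63 percentage points.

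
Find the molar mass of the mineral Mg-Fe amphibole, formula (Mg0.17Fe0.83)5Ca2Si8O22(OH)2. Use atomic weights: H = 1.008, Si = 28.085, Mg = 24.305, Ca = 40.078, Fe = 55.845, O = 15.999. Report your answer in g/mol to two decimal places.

943.24 g/mol

M = 0.85×24.305 + 4.15×55.845 + 2×40.078 + 8×28.085 + 24×15.999 + 2×1.008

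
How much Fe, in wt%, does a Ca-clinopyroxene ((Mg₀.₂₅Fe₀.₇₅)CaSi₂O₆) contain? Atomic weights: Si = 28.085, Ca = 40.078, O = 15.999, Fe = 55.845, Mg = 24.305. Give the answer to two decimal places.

17.44 wt%

Formula mass = 0.25·24.305 + 0.75·55.845 + 1·40.078 + 2·28.085 + 6·15.999 = 240.202 g/mol, of which 41.884 g is Fe.
So Fe makes up 41.884/240.202 = 0.1744 of the mass, i.e. 17.44%.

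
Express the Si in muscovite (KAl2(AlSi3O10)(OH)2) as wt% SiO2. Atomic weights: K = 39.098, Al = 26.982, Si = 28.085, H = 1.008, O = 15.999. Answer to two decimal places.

45.25 wt%

Molar mass of KAl2(AlSi3O10)(OH)2 = 1×39.098 + 3×26.982 + 3×28.085 + 12×15.999 + 2×1.008 = 398.303 g/mol.
Each formula unit contains 3 Si, equivalent to 3/1 = 3.0000 mol SiO2.
M(SiO2) = 1×28.085 + 2×15.999 = 60.083 g/mol.
Mass of SiO2 per formula unit = 3.0000 × 60.083 = 180.249 g.
SiO2 wt% = 180.249 / 398.303 × 100 = 45.25%.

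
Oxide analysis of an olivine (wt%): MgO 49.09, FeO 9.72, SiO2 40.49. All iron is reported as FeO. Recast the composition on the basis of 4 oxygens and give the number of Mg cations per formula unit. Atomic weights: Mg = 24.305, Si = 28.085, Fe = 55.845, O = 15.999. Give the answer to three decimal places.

MgO (M=40.304): mol = 1.21799; Mg = 1.21799, O = 1.21799.
FeO (M=71.844): mol = 0.13529; Fe = 0.13529, O = 0.13529.
SiO2 (M=60.083): mol = 0.67390; Si = 0.67390, O = 1.34780.
ΣO = 2.70108; factor = 4/ΣO = 1.48089.
Mg apfu = 1.21799 × 1.48089 = 1.804.

1.804 Mg apfu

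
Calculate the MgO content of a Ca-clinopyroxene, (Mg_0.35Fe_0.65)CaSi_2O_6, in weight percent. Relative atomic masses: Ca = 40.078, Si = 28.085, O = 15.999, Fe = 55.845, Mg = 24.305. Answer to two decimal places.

M((Mg_0.35Fe_0.65)CaSi_2O_6) = 237.048 g/mol; M(MgO) = 40.304 g/mol.
Moles MgO per formula unit = 0.35 Mg ÷ 1 = 0.3500.
MgO fraction = (0.3500 × 40.304) / 237.048 = 14.106/237.048 = 0.0595.

5.95 wt%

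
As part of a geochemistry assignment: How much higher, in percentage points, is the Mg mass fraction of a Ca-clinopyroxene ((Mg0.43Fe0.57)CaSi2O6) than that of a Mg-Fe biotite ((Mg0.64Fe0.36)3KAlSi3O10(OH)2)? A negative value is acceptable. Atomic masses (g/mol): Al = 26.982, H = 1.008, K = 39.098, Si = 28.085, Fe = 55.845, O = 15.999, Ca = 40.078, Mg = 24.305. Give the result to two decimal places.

First mineral: 10.451 g Mg in 234.525 g formula = 4.46 wt% Mg.
Second mineral: 46.666 g Mg in 451.317 g formula = 10.34 wt% Mg.
4.46% − 10.34% gives a difference of -5.88 percentage points.

-5.88 percentage points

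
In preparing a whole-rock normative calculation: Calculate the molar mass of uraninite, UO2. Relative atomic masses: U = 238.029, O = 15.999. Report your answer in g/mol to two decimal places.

The formula mass is the sum 1·238.029 + 2·15.999.

270.03 g/mol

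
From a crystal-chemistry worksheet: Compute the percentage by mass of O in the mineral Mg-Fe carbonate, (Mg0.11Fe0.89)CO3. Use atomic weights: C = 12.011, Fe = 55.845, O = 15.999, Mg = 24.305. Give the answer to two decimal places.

42.71 wt%

M((Mg0.11Fe0.89)CO3) = 112.384 g/mol.
O contributes 3 × 15.999 = 47.997 g per mole.
47.997/112.384 = 0.4271 → 42.71%.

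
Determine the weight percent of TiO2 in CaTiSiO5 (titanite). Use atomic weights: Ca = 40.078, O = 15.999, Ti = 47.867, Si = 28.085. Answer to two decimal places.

Formula mass = 196.025 g/mol.
1 Ti → 1.0000 mol TiO2 per formula unit; M(TiO2) = 79.865, so TiO2 mass = 79.865 g.
79.865/196.025 × 100 = 40.74 wt%.

40.74 wt%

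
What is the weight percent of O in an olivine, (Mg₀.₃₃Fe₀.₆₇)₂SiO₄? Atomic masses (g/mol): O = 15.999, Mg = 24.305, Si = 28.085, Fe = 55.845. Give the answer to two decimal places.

34.98 weight percent

Molar mass of (Mg₀.₃₃Fe₀.₆₇)₂SiO₄: 0.66×24.305 + 1.34×55.845 + 1×28.085 + 4×15.999 = 182.955 g/mol.
Mass of O per formula unit: 4 × 15.999 = 63.996 g.
Weight fraction O = 63.996 / 182.955 = 0.3498.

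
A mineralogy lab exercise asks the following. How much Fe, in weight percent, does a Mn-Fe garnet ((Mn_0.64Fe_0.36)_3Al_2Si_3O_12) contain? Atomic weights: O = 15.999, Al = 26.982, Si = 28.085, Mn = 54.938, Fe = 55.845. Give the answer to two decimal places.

12.16 weight percent

Formula mass = 1.92×54.938 + 1.08×55.845 + 2×26.982 + 3×28.085 + 12×15.999 = 496.001 g/mol, of which 60.313 g is Fe.
So Fe makes up 60.313/496.001 = 0.1216 of the mass, i.e. 12.16%.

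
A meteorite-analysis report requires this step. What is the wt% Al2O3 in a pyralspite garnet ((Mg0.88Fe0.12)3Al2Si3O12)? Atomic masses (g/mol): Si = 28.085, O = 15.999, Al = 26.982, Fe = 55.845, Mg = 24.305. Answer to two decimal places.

Molar mass of (Mg0.88Fe0.12)3Al2Si3O12 = 2.64·24.305 + 0.36·55.845 + 2·26.982 + 3·28.085 + 12·15.999 = 414.476 g/mol.
Each formula unit contains 2 Al, equivalent to 2/2 = 1.0000 mol Al2O3.
M(Al2O3) = 2×26.982 + 3×15.999 = 101.961 g/mol.
Mass of Al2O3 per formula unit = 1.0000 × 101.961 = 101.961 g.
Al2O3 wt% = 101.961 / 414.476 × 100 = 24.60%.

24.60 wt%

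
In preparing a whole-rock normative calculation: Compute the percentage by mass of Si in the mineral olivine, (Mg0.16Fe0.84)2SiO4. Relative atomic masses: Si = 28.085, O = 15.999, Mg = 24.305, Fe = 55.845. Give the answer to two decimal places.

14.50 weight percent

Formula mass = 0.32*24.305 + 1.68*55.845 + 1*28.085 + 4*15.999 = 193.678 g/mol, of which 28.085 g is Si.
So Si makes up 28.085/193.678 = 0.1450 of the mass, i.e. 14.50%.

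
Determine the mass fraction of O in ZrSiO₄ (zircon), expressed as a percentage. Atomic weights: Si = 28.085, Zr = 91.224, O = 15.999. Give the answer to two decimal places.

34.91 weight percent

Formula mass = 1*91.224 + 1*28.085 + 4*15.999 = 183.305 g/mol, of which 63.996 g is O.
So O makes up 63.996/183.305 = 0.3491 of the mass, i.e. 34.91%.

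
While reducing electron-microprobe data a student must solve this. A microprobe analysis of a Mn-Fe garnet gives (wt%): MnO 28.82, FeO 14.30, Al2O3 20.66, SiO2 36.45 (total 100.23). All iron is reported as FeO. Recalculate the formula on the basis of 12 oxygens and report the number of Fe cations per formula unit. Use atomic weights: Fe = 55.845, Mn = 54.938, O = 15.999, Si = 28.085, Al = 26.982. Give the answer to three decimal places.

MnO: 28.82/70.937 = 0.40628 mol → 0.40628 mol Mn, 0.40628 mol O.
FeO: 14.30/71.844 = 0.19904 mol → 0.19904 mol Fe, 0.19904 mol O.
Al2O3: 20.66/101.961 = 0.20263 mol → 0.40526 mol Al, 0.60789 mol O.
SiO2: 36.45/60.083 = 0.60666 mol → 0.60666 mol Si, 1.21332 mol O.
Total oxygen = 2.42653 mol. Normalization factor = 12/2.42653 = 4.94533.
Fe per 12 O = 0.19904 × 4.94533 = 0.984.

0.984 Fe apfu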